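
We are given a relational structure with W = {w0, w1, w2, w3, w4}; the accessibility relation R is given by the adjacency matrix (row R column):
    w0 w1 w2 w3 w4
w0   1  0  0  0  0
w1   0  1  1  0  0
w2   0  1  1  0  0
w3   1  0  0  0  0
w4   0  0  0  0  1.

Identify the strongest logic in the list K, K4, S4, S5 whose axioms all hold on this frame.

Transitive (axiom 4): yes — every two-step R-path is closed by a direct edge.
Reflexive (axiom T): no — w3 is not related to itself.
Euclidean (axiom 5): yes — any two successors of a common world are R-related.
So F validates K, K4; S4 would additionally require R to be reflexive. The strongest is K4.

K4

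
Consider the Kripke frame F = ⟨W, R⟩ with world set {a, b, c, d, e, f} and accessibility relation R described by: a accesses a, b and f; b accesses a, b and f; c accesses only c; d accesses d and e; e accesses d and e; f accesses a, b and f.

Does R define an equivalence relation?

Reflexive: yes — every world is R-related to itself.
Symmetric: yes — every pair in R has its reverse in R.
Transitive: yes — every two-step R-path is closed by a direct edge.
So R is an equivalence relation.

Yes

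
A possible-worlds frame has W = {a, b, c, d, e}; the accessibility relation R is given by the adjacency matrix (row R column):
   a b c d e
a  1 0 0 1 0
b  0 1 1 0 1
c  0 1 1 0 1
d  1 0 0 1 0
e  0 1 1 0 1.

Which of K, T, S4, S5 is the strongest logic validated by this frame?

Reflexive (axiom T): yes — every world is R-related to itself.
Transitive (axiom 4): yes — every two-step R-path is closed by a direct edge.
Euclidean (axiom 5): yes — any two successors of a common world are R-related.
So F validates K, T, S4, S5. The strongest is S5.

S5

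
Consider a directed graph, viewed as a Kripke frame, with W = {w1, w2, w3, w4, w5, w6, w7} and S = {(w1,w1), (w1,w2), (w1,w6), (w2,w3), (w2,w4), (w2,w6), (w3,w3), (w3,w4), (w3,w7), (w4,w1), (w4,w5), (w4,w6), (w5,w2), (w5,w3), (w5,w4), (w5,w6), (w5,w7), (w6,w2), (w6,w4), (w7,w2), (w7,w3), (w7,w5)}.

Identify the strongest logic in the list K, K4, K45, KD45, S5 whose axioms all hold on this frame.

Transitive (axiom 4): no — w1 S w2 and w2 S w3, but not w1 S w3.
Euclidean (axiom 5): no — w2 S w3 and w2 S w6, but not w3 S w6.
Serial (axiom D): yes — every world has a successor (e.g. w1 S w1).
Reflexive (axiom T): no — w2 is not related to itself.
So F validates K; K4 would additionally require S to be transitive. The strongest is K.

K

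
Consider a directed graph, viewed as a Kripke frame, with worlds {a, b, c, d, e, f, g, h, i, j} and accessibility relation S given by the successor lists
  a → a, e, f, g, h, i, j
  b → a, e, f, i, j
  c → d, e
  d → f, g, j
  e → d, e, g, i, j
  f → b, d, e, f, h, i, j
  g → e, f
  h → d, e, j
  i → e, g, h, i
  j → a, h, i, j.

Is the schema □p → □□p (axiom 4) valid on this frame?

No

Axiom 4 corresponds to the accessibility relation being transitive.
Transitive: no — a S e and e S d, but not a S d.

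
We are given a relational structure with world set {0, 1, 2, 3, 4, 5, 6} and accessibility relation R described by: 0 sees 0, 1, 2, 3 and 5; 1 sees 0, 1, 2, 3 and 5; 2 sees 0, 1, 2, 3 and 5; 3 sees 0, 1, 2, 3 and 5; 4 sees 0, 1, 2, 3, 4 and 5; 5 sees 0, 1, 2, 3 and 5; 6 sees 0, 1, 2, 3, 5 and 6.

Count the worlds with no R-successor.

0

R is serial; there are no such worlds.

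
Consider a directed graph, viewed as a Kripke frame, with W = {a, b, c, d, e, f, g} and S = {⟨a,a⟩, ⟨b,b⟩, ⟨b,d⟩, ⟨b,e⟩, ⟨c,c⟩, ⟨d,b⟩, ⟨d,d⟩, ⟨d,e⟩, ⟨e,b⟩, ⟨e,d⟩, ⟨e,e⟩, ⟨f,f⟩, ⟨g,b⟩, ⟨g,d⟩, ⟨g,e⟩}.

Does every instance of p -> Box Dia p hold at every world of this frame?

The schema B characterises exactly the symmetric frames.
Symmetric: no — g S b but not b S g.

No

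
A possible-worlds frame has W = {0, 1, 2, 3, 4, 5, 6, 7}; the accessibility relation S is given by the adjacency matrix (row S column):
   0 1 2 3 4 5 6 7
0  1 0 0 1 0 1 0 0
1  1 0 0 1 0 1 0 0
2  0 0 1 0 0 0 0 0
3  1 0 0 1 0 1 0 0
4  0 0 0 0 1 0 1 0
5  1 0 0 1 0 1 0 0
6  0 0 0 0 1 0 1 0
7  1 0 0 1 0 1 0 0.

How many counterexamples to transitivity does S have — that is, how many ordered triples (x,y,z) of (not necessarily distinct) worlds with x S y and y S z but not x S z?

0

S is transitive; there are no such tuples.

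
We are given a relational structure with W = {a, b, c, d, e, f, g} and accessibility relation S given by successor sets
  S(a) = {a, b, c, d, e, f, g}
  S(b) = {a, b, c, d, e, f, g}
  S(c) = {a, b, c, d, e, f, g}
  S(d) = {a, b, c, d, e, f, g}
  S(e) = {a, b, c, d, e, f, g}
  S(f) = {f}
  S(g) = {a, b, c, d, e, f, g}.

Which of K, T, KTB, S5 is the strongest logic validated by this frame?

Reflexive (axiom T): yes — every world is S-related to itself.
Symmetric (axiom B): no — a S f but not f S a.
Euclidean (axiom 5): no — a S f and a S b, but not f S b.
So F validates K, T; KTB would additionally require S to be symmetric. The strongest is T.

T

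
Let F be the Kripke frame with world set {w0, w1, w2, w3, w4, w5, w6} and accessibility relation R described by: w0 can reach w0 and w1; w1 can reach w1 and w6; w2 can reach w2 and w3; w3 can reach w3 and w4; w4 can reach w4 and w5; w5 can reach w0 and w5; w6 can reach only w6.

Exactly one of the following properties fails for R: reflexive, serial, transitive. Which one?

transitive

Reflexive: yes — every world is R-related to itself.
Serial: yes — every world has a successor (e.g. w0 R w0).
Transitive: no — w0 R w1 and w1 R w6, but not w0 R w6.
Only transitive fails.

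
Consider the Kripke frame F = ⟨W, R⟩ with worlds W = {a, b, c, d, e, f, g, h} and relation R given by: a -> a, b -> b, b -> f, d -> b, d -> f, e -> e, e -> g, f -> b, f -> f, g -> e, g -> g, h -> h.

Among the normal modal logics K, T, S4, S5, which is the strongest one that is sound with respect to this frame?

K

Reflexive (axiom T): no — c is not related to itself.
Transitive (axiom 4): yes — every two-step R-path is closed by a direct edge.
Euclidean (axiom 5): yes — any two successors of a common world are R-related.
So F validates K; T would additionally require R to be reflexive. The strongest is K.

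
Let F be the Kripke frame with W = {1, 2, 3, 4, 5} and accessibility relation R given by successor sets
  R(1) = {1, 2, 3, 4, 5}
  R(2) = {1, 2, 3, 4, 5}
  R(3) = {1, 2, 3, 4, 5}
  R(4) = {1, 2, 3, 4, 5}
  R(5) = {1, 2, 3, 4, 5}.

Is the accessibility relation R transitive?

Yes

Transitive: yes — every two-step R-path is closed by a direct edge.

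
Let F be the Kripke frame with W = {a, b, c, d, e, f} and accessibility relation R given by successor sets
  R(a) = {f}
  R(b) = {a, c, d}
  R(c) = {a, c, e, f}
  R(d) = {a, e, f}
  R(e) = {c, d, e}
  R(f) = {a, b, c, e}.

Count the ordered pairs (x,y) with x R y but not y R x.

8

Enumerating: (b,a), (b,c), (b,d), (c,a), (d,a), (d,f), (f,b), (f,e).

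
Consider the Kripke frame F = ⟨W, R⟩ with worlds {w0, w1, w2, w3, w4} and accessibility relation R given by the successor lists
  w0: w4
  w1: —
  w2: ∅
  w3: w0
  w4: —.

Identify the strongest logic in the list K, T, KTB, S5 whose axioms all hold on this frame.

K

Reflexive (axiom T): no — w0 is not related to itself.
Symmetric (axiom B): no — w0 R w4 but not w4 R w0.
Euclidean (axiom 5): no — w0 R w4 and w0 R w4, but not w4 R w4.
So F validates K; T would additionally require R to be reflexive. The strongest is K.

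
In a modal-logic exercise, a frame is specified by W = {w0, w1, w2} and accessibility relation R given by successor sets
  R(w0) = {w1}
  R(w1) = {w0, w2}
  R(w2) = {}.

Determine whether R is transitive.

No

Transitive: no — w0 R w1 and w1 R w2, but not w0 R w2.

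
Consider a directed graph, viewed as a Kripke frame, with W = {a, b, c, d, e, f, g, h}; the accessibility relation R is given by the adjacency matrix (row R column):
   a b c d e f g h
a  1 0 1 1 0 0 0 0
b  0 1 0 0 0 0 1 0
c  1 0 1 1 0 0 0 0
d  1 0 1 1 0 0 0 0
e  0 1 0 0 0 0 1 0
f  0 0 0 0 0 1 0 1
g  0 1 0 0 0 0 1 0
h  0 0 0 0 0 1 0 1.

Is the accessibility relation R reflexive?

No

Reflexive: no — e is not related to itself.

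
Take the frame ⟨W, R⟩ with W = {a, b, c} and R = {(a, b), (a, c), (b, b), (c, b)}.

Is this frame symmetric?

No

Symmetric: no — a R b but not b R a.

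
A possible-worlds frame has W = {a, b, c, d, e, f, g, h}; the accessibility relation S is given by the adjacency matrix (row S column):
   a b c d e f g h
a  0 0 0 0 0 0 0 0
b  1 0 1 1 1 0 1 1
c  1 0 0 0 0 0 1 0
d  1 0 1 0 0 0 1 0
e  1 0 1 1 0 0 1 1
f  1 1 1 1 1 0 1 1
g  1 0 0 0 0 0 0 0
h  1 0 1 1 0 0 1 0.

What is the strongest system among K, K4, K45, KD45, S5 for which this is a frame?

Transitive (axiom 4): yes — every two-step S-path is closed by a direct edge.
Euclidean (axiom 5): no — b S a and b S c, but not a S c.
Serial (axiom D): no — a has no S-successor.
Reflexive (axiom T): no — a is not related to itself.
So F validates K, K4; K45 would additionally require S to be Euclidean. The strongest is K4.

K4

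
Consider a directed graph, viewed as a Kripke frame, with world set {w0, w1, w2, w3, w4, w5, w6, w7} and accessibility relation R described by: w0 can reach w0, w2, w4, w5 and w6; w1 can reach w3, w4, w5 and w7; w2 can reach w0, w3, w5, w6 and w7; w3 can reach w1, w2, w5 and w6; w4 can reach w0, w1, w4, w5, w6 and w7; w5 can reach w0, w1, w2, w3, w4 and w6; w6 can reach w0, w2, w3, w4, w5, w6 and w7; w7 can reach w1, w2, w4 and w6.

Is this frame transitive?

Transitive: no — w0 R w2 and w2 R w3, but not w0 R w3.

No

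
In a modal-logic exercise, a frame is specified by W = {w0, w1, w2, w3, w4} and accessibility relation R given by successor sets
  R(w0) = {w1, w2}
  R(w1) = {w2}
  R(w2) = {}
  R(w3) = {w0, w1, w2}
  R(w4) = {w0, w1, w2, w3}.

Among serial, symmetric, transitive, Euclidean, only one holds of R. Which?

Serial: no — w2 has no R-successor.
Symmetric: no — w0 R w1 but not w1 R w0.
Transitive: yes — every two-step R-path is closed by a direct edge.
Euclidean: no — w0 R w2 and w0 R w1, but not w2 R w1.
Only transitive holds.

transitive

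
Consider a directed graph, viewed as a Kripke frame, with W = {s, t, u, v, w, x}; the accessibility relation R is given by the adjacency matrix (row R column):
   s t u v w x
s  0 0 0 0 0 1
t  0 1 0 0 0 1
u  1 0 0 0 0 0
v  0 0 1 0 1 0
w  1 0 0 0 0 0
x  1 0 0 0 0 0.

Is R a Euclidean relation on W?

Euclidean: no — v R u and v R w, but not u R w.

No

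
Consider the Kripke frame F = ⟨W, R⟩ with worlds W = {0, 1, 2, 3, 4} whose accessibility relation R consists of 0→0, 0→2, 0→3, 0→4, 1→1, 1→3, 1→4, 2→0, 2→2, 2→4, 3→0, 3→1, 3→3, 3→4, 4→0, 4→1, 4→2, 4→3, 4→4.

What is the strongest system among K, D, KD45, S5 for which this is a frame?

D

Serial (axiom D): yes — every world has a successor (e.g. 0 R 0).
Euclidean (axiom 5): no — 0 R 2 and 0 R 3, but not 2 R 3.
Transitive (axiom 4): no — 0 R 3 and 3 R 1, but not 0 R 1.
Reflexive (axiom T): yes — every world is R-related to itself.
So F validates K, D; KD45 would additionally require R to be Euclidean and transitive. The strongest is D.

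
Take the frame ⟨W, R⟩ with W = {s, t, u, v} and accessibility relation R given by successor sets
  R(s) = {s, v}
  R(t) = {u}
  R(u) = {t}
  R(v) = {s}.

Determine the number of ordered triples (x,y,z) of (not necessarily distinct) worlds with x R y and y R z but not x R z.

3

Enumerating: (t,u,t), (u,t,u), (v,s,v).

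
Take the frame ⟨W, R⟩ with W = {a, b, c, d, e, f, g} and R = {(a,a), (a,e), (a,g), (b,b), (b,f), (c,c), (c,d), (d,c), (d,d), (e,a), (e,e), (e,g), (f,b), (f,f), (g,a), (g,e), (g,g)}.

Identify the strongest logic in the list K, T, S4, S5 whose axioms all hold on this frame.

Reflexive (axiom T): yes — every world is R-related to itself.
Transitive (axiom 4): yes — every two-step R-path is closed by a direct edge.
Euclidean (axiom 5): yes — any two successors of a common world are R-related.
So F validates K, T, S4, S5. The strongest is S5.

S5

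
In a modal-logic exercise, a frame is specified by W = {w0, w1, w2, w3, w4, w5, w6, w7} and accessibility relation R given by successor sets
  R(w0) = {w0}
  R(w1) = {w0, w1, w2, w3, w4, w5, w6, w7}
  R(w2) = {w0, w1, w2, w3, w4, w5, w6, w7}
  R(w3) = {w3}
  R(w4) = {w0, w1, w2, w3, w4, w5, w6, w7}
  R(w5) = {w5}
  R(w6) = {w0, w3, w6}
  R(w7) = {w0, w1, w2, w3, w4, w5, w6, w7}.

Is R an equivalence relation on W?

No

Reflexive: yes — every world is R-related to itself.
Symmetric: no — w1 R w0 but not w0 R w1.
Transitive: yes — every two-step R-path is closed by a direct edge.
So R is not an equivalence relation.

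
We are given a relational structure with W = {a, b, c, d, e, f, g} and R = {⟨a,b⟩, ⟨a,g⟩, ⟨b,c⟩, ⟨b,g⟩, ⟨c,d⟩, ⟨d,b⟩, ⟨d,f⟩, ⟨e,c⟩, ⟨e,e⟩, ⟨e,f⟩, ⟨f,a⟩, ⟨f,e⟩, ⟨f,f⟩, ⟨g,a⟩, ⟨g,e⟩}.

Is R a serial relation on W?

Yes

Serial: yes — every world has a successor (e.g. a R b).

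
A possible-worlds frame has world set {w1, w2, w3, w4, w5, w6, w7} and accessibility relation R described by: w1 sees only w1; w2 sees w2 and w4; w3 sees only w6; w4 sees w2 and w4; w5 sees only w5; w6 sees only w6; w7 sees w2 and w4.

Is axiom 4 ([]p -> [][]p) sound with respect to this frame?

Yes

By correspondence theory, 4 is valid on a frame iff R is transitive.
Transitive: yes — every two-step R-path is closed by a direct edge.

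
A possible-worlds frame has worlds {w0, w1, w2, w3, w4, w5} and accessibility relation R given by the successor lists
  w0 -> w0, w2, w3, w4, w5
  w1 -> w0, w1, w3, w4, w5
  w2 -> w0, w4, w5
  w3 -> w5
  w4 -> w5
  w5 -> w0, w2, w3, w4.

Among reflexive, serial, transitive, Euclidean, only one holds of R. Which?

serial

Reflexive: no — w2 is not related to itself.
Serial: yes — every world has a successor (e.g. w0 R w0).
Transitive: no — w1 R w0 and w0 R w2, but not w1 R w2.
Euclidean: no — w0 R w2 and w0 R w3, but not w2 R w3.
Only serial holds.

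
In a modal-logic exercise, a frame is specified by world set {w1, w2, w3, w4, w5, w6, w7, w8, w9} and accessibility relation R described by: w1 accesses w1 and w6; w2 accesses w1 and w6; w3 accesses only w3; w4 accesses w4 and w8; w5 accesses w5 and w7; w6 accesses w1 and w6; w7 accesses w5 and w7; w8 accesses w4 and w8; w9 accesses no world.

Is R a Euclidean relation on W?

Yes

Euclidean: yes — any two successors of a common world are R-related.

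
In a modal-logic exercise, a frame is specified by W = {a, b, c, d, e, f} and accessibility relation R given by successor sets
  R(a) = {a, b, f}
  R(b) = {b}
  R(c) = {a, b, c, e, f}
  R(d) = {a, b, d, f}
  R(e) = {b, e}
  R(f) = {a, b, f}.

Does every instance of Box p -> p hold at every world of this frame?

Yes

Axiom T corresponds to the accessibility relation being reflexive.
Reflexive: yes — every world is R-related to itself.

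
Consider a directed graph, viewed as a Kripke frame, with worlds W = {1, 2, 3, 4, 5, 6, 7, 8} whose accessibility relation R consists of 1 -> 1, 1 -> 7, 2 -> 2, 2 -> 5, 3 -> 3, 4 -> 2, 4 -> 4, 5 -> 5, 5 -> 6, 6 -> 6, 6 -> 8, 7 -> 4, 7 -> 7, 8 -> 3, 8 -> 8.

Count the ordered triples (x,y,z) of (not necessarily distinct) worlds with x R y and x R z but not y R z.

Enumerating: (1,7,1), (2,5,2), (4,2,4), (5,6,5), (6,8,6), (7,4,7), (8,3,8).

7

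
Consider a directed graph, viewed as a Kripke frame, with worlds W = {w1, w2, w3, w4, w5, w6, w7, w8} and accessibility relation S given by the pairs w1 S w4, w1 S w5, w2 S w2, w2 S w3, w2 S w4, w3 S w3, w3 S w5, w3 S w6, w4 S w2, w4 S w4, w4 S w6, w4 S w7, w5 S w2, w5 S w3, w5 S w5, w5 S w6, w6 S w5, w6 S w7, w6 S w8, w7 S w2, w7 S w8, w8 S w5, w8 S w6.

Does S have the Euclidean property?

No

Euclidean: no — w1 S w4 and w1 S w5, but not w4 S w5.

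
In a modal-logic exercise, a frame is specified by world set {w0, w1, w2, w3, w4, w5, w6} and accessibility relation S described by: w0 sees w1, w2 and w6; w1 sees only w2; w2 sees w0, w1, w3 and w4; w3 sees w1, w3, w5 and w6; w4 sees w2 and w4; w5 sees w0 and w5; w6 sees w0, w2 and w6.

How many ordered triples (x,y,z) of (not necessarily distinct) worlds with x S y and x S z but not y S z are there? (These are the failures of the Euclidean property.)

34

Enumerating: (w0,w1,w1), (w0,w1,w6), (w0,w2,w2), (w0,w2,w6), (w0,w6,w1), (w1,w2,w2), (w2,w0,w0), (w2,w0,w3), (w2,w0,w4), (w2,w1,w0), (w2,w1,w1), (w2,w1,w3), … and 22 more.
Total: 34.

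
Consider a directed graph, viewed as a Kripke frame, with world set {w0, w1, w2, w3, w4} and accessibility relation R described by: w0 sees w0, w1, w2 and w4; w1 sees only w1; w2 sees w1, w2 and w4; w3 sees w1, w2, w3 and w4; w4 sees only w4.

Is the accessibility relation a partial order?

Yes

Reflexive: yes — every world is R-related to itself.
Transitive: yes — every two-step R-path is closed by a direct edge.
Antisymmetric: yes — no distinct pair is related both ways.
So R is a partial order.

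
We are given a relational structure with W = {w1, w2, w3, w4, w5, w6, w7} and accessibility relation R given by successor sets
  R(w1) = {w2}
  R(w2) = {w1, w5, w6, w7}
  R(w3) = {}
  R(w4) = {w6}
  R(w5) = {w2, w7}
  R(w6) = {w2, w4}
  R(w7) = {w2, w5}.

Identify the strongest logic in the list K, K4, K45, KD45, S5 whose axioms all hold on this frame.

K

Transitive (axiom 4): no — w1 R w2 and w2 R w5, but not w1 R w5.
Euclidean (axiom 5): no — w2 R w1 and w2 R w5, but not w1 R w5.
Serial (axiom D): no — w3 has no R-successor.
Reflexive (axiom T): no — w1 is not related to itself.
So F validates K; K4 would additionally require R to be transitive. The strongest is K.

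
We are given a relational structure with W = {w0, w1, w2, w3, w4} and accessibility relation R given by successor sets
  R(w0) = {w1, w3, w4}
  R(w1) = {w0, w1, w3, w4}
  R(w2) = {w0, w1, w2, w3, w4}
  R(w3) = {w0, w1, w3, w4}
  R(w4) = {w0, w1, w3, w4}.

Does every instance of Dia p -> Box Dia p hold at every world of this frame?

No

Axiom 5 corresponds to the accessibility relation being Euclidean.
Euclidean: no — w1 R w0 and w1 R w0, but not w0 R w0.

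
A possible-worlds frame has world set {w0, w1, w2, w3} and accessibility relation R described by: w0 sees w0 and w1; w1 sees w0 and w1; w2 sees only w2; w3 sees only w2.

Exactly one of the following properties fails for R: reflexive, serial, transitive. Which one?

Reflexive: no — w3 is not related to itself.
Serial: yes — every world has a successor (e.g. w0 R w0).
Transitive: yes — every two-step R-path is closed by a direct edge.
Only reflexive fails.

reflexive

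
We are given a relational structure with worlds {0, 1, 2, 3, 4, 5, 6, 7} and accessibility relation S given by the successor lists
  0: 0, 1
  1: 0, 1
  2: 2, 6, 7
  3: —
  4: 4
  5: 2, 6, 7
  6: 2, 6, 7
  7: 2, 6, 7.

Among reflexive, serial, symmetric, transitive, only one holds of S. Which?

transitive

Reflexive: no — 3 is not related to itself.
Serial: no — 3 has no S-successor.
Symmetric: no — 5 S 2 but not 2 S 5.
Transitive: yes — every two-step S-path is closed by a direct edge.
Only transitive holds.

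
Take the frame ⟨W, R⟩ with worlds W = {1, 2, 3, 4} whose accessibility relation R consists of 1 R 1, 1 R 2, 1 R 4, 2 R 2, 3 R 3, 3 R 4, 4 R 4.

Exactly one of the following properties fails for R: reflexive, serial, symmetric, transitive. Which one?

symmetric

Reflexive: yes — every world is R-related to itself.
Serial: yes — every world has a successor (e.g. 1 R 1).
Symmetric: no — 1 R 2 but not 2 R 1.
Transitive: yes — every two-step R-path is closed by a direct edge.
Only symmetric fails.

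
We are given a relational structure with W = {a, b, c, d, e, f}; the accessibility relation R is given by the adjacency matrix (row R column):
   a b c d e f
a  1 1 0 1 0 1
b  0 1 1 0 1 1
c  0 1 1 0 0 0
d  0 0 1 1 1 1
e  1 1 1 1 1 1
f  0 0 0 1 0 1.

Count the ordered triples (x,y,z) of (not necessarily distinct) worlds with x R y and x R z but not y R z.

30

Enumerating: (a,b,a), (a,b,d), (a,d,a), (a,d,b), (a,f,a), (a,f,b), (b,c,e), (b,c,f), (b,f,b), (b,f,c), (b,f,e), (d,c,d), … and 18 more.
Total: 30.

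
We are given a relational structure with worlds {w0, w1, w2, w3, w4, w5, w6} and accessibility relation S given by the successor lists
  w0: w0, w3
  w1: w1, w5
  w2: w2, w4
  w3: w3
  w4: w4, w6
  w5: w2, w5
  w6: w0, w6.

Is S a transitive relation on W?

Transitive: no — w1 S w5 and w5 S w2, but not w1 S w2.

No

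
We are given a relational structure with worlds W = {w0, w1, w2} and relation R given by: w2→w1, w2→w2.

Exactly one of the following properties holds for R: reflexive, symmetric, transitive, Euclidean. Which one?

Reflexive: no — w0 is not related to itself.
Symmetric: no — w2 R w1 but not w1 R w2.
Transitive: yes — every two-step R-path is closed by a direct edge.
Euclidean: no — w2 R w1 and w2 R w1, but not w1 R w1.
Only transitive holds.

transitive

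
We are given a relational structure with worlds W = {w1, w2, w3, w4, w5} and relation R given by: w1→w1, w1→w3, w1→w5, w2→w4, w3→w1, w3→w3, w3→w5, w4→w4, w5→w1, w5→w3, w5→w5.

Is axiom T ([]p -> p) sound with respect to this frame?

By correspondence theory, T is valid on a frame iff R is reflexive.
Reflexive: no — w2 is not related to itself.

No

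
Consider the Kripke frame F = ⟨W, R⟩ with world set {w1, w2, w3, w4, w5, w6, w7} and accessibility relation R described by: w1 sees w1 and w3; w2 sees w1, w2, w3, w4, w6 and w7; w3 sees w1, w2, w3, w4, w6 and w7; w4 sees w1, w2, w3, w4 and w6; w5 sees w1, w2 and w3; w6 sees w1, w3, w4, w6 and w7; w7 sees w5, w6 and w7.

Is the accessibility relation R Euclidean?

Euclidean: no — w2 R w1 and w2 R w4, but not w1 R w4.

No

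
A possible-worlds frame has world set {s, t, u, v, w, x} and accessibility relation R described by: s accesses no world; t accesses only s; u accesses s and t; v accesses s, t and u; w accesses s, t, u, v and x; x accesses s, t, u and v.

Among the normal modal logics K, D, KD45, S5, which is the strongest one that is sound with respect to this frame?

Serial (axiom D): no — s has no R-successor.
Euclidean (axiom 5): no — u R s and u R t, but not s R t.
Transitive (axiom 4): yes — every two-step R-path is closed by a direct edge.
Reflexive (axiom T): no — s is not related to itself.
So F validates K; D would additionally require R to be serial. The strongest is K.

K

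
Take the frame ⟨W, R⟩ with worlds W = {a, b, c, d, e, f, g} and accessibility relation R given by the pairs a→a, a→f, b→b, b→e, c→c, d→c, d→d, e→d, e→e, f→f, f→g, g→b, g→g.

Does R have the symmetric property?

No

Symmetric: no — a R f but not f R a.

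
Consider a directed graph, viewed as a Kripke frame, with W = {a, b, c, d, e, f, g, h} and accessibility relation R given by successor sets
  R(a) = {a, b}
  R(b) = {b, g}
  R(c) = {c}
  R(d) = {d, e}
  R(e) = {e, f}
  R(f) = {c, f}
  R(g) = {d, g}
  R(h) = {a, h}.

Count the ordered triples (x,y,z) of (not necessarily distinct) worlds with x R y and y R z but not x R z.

Enumerating: (a,b,g), (b,g,d), (d,e,f), (e,f,c), (g,d,e), (h,a,b).

6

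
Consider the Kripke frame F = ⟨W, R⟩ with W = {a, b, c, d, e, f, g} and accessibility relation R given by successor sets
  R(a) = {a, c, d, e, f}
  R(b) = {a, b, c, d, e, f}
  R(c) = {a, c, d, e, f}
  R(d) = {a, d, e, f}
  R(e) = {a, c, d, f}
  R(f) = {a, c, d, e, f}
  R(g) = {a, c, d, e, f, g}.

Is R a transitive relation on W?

No

Transitive: no — d R a and a R c, but not d R c.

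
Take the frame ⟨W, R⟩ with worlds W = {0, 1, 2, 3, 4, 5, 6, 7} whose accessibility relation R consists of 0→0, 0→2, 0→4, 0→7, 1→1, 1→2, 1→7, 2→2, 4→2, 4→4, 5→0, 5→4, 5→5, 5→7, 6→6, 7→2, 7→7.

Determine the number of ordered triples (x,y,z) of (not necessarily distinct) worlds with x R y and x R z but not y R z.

19

Enumerating: (0,2,0), (0,2,4), (0,2,7), (0,4,0), (0,4,7), (0,7,0), (0,7,4), (1,2,1), (1,2,7), (1,7,1), (4,2,4), (5,0,5), … and 7 more.
Total: 19.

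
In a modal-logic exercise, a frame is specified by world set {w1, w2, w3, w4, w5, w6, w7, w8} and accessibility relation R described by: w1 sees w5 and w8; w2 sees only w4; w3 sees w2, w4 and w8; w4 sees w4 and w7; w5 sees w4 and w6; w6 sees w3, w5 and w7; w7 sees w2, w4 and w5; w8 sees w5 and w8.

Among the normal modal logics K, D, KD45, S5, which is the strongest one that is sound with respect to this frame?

D

Serial (axiom D): yes — every world has a successor (e.g. w1 R w5).
Euclidean (axiom 5): no — w1 R w5 and w1 R w8, but not w5 R w8.
Transitive (axiom 4): no — w1 R w5 and w5 R w4, but not w1 R w4.
Reflexive (axiom T): no — w1 is not related to itself.
So F validates K, D; KD45 would additionally require R to be Euclidean and transitive. The strongest is D.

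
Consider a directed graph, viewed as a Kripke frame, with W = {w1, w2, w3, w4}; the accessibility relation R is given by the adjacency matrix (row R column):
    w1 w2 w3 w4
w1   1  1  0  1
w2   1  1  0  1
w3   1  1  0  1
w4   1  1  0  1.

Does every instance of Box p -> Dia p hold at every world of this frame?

Yes

Axiom D corresponds to the accessibility relation being serial.
Serial: yes — every world has a successor (e.g. w1 R w1).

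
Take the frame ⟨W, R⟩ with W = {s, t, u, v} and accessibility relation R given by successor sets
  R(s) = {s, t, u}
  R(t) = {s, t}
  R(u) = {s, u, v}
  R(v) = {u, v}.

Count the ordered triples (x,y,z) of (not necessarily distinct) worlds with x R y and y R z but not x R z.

4

Enumerating: (s,u,v), (t,s,u), (u,s,t), (v,u,s).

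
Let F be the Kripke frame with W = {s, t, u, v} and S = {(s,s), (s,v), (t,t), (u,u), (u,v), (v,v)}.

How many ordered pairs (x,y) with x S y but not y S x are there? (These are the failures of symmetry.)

Enumerating: (s,v), (u,v).

2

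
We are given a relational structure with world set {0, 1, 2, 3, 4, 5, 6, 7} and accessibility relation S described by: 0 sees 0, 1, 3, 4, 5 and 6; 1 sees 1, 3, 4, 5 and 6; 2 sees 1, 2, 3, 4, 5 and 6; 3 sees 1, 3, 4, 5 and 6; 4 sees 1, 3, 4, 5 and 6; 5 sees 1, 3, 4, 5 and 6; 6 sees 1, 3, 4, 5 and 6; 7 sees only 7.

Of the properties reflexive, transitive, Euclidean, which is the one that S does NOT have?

Euclidean

Reflexive: yes — every world is S-related to itself.
Transitive: yes — every two-step S-path is closed by a direct edge.
Euclidean: no — 0 S 1 and 0 S 0, but not 1 S 0.
Only Euclidean fails.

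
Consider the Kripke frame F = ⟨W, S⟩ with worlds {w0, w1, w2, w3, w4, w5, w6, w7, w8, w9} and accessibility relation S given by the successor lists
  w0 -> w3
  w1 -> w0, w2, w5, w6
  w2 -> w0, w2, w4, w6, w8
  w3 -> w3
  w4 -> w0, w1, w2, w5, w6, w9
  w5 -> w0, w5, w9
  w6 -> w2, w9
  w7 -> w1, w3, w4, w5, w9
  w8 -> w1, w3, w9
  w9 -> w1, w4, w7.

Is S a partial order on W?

Reflexive: no — w0 is not related to itself.
Transitive: no — w1 S w0 and w0 S w3, but not w1 S w3.
Antisymmetric: no — w2 S w4 and w4 S w2 with w2 ≠ w4.
So S is not a partial order.

No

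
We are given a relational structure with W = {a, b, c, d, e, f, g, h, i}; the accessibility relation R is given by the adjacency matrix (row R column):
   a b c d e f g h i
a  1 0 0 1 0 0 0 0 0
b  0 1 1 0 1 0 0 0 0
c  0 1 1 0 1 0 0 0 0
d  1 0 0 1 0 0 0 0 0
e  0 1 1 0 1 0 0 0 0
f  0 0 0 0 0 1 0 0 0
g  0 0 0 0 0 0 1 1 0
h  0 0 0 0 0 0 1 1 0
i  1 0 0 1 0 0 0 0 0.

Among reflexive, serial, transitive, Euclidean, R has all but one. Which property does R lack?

Reflexive: no — i is not related to itself.
Serial: yes — every world has a successor (e.g. a R a).
Transitive: yes — every two-step R-path is closed by a direct edge.
Euclidean: yes — any two successors of a common world are R-related.
Only reflexive fails.

reflexive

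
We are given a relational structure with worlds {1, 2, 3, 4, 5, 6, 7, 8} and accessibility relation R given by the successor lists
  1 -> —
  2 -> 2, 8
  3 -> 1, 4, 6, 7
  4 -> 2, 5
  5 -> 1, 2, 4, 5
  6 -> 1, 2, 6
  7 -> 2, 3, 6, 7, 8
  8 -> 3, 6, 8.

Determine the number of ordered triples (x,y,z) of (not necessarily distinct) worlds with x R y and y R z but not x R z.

21

Enumerating: (2,8,3), (2,8,6), (3,4,2), (3,4,5), (3,6,2), (3,7,2), (3,7,3), (3,7,8), (4,2,8), (4,5,1), (4,5,4), (5,2,8), … and 9 more.
Total: 21.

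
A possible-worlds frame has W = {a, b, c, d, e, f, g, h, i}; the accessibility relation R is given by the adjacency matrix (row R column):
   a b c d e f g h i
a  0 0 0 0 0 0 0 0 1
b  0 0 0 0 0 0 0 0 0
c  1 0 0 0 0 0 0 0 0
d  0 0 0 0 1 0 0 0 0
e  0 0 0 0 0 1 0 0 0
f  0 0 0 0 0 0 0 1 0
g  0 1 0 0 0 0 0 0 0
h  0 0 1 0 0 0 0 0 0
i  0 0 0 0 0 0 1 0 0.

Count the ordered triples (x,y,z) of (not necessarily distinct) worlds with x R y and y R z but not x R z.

7

Enumerating: (a,i,g), (c,a,i), (d,e,f), (e,f,h), (f,h,c), (h,c,a), (i,g,b).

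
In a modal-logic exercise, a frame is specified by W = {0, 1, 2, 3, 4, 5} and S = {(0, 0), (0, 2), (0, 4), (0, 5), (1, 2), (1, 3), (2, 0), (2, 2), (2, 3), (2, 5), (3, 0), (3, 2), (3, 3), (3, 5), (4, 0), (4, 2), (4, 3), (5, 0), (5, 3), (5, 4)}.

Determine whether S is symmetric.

Symmetric: no — 1 S 2 but not 2 S 1.

No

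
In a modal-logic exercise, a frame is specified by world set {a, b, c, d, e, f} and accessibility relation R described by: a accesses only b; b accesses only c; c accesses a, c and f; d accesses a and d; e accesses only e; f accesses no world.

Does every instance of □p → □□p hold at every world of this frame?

Axiom 4 corresponds to the accessibility relation being transitive.
Transitive: no — a R b and b R c, but not a R c.

No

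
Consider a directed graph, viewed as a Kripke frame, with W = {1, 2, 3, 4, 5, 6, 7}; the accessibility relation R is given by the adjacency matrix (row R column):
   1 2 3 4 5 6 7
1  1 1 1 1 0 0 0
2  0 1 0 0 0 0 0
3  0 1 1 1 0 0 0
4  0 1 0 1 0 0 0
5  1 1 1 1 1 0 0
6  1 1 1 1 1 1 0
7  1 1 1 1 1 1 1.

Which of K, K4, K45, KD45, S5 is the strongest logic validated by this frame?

Transitive (axiom 4): yes — every two-step R-path is closed by a direct edge.
Euclidean (axiom 5): no — 1 R 2 and 1 R 3, but not 2 R 3.
Serial (axiom D): yes — every world has a successor (e.g. 1 R 1).
Reflexive (axiom T): yes — every world is R-related to itself.
So F validates K, K4; K45 would additionally require R to be Euclidean. The strongest is K4.

K4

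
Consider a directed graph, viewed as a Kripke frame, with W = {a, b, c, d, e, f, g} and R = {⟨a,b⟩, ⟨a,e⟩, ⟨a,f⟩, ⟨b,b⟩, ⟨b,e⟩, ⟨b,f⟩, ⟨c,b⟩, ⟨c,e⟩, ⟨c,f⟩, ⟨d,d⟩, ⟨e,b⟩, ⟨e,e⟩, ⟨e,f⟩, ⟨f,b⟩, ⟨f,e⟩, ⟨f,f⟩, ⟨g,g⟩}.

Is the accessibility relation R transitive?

Transitive: yes — every two-step R-path is closed by a direct edge.

Yes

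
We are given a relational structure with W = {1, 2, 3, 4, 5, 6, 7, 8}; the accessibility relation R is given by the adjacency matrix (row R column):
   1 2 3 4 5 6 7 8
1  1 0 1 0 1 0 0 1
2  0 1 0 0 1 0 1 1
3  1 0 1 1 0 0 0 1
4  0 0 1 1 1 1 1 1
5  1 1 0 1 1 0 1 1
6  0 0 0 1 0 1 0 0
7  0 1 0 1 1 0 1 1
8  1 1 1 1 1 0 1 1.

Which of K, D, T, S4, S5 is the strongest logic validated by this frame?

T

Serial (axiom D): yes — every world has a successor (e.g. 1 R 1).
Reflexive (axiom T): yes — every world is R-related to itself.
Transitive (axiom 4): no — 1 R 3 and 3 R 4, but not 1 R 4.
Euclidean (axiom 5): no — 1 R 3 and 1 R 5, but not 3 R 5.
So F validates K, D, T; S4 would additionally require R to be transitive. The strongest is T.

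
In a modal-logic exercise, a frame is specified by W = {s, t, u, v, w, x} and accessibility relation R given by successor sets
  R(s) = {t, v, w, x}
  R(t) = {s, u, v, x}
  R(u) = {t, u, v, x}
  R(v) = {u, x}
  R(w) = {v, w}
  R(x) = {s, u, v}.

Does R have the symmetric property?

Symmetric: no — s R v but not v R s.

No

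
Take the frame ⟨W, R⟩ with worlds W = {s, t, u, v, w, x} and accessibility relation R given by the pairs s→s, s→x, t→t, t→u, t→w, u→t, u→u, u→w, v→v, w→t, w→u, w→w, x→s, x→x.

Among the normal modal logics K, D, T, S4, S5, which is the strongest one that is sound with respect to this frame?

S5

Serial (axiom D): yes — every world has a successor (e.g. s R s).
Reflexive (axiom T): yes — every world is R-related to itself.
Transitive (axiom 4): yes — every two-step R-path is closed by a direct edge.
Euclidean (axiom 5): yes — any two successors of a common world are R-related.
So F validates K, D, T, S4, S5. The strongest is S5.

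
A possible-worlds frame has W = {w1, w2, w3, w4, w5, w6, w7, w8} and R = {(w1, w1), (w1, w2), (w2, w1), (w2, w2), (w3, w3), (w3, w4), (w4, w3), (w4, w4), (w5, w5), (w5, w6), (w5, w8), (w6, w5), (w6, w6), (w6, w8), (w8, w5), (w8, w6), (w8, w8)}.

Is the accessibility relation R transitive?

Yes

Transitive: yes — every two-step R-path is closed by a direct edge.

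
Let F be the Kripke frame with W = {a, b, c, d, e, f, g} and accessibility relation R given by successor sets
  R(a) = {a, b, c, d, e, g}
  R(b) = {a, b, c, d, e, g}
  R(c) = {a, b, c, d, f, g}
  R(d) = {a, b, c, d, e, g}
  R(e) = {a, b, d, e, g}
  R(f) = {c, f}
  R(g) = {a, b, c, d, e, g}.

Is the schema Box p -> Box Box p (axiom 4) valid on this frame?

The schema 4 characterises exactly the transitive frames.
Transitive: no — a R c and c R f, but not a R f.

No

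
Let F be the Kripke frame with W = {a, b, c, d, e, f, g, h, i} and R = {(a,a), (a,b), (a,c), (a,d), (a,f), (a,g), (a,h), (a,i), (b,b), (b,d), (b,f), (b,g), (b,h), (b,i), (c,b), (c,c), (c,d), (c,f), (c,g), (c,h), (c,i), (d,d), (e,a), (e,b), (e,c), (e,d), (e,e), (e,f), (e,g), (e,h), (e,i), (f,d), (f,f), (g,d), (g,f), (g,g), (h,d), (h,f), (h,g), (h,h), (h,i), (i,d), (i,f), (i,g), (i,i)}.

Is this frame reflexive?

Reflexive: yes — every world is R-related to itself.

Yes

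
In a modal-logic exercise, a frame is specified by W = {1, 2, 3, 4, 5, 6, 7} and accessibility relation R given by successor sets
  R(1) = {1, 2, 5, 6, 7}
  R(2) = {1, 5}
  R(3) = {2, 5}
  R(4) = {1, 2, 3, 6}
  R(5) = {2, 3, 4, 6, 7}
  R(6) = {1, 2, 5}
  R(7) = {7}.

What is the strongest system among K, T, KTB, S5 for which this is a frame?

K

Reflexive (axiom T): no — 2 is not related to itself.
Symmetric (axiom B): no — 1 R 5 but not 5 R 1.
Euclidean (axiom 5): no — 1 R 2 and 1 R 6, but not 2 R 6.
So F validates K; T would additionally require R to be reflexive. The strongest is K.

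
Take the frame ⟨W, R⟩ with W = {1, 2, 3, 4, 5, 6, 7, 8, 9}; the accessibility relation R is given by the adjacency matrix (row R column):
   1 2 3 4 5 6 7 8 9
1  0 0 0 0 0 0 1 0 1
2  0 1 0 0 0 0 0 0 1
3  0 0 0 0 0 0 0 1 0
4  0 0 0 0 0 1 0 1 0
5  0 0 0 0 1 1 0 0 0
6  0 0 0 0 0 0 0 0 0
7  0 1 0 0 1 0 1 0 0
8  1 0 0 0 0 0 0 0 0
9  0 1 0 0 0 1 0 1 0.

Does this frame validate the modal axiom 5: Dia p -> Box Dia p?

By correspondence theory, 5 is valid on a frame iff R is Euclidean.
Euclidean: no — 1 R 7 and 1 R 9, but not 7 R 9.

No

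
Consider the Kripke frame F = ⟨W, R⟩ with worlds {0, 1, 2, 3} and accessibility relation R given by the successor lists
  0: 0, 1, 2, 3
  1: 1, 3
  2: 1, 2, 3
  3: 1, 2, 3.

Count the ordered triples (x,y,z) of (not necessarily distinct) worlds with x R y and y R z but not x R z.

1

Enumerating: (1,3,2).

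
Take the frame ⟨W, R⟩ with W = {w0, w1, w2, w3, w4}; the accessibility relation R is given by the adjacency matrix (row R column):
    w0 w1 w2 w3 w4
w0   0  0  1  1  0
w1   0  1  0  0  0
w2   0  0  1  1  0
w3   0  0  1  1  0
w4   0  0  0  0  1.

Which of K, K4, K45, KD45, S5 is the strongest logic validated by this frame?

Transitive (axiom 4): yes — every two-step R-path is closed by a direct edge.
Euclidean (axiom 5): yes — any two successors of a common world are R-related.
Serial (axiom D): yes — every world has a successor (e.g. w0 R w2).
Reflexive (axiom T): no — w0 is not related to itself.
So F validates K, K4, K45, KD45; S5 would additionally require R to be reflexive. The strongest is KD45.

KD45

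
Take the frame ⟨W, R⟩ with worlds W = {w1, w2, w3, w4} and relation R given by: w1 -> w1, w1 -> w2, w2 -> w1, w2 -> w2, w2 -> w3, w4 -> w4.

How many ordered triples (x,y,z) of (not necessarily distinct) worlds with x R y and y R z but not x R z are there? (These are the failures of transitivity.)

1

Enumerating: (w1,w2,w3).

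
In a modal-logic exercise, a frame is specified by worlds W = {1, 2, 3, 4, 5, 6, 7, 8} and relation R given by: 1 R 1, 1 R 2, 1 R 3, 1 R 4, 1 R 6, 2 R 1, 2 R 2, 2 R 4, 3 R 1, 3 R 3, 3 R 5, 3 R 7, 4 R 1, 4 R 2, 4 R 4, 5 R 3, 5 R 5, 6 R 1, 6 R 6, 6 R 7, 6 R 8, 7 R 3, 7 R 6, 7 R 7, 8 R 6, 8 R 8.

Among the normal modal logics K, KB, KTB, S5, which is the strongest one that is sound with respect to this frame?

Symmetric (axiom B): yes — every pair in R has its reverse in R.
Reflexive (axiom T): yes — every world is R-related to itself.
Euclidean (axiom 5): no — 1 R 2 and 1 R 3, but not 2 R 3.
So F validates K, KB, KTB; S5 would additionally require R to be Euclidean. The strongest is KTB.

KTB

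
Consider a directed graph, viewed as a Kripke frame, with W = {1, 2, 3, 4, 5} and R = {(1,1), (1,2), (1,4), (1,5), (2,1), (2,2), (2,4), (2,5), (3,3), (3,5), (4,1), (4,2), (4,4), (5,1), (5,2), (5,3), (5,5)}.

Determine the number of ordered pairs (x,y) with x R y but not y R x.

R is symmetric; there are no such tuples.

0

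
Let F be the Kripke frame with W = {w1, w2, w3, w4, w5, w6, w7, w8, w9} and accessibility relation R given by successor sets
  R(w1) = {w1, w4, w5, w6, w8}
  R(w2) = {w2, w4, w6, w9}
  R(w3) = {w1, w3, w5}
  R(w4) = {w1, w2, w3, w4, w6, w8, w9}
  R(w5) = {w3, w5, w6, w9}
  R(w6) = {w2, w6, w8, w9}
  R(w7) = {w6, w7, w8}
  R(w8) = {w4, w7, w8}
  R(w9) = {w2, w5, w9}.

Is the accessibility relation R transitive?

Transitive: no — w1 R w4 and w4 R w2, but not w1 R w2.

No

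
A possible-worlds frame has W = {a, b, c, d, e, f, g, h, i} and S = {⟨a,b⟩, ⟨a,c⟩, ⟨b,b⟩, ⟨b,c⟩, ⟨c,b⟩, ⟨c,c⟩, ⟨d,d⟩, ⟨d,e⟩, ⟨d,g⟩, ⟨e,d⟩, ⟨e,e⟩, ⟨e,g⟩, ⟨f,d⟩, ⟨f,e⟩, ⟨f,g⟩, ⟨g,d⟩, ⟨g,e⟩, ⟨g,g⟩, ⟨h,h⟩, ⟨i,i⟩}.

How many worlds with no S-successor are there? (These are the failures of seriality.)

0

S is serial; there are no such worlds.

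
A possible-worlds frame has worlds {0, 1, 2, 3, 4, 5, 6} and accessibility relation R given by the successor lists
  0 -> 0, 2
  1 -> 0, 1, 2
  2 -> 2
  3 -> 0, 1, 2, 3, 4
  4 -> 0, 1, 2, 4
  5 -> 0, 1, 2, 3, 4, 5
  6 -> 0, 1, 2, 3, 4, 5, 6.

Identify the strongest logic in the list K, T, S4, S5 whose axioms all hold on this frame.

S4

Reflexive (axiom T): yes — every world is R-related to itself.
Transitive (axiom 4): yes — every two-step R-path is closed by a direct edge.
Euclidean (axiom 5): no — 1 R 2 and 1 R 0, but not 2 R 0.
So F validates K, T, S4; S5 would additionally require R to be Euclidean. The strongest is S4.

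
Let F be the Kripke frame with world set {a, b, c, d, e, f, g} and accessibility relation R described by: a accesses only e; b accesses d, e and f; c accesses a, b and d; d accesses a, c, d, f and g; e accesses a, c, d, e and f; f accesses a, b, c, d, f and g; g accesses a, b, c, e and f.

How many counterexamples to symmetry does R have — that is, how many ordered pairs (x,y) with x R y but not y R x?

Enumerating: (b,d), (b,e), (c,a), (c,b), (d,a), (d,g), (e,c), (e,d), (e,f), (f,a), (f,c), (g,a), (g,b), (g,c), (g,e).

15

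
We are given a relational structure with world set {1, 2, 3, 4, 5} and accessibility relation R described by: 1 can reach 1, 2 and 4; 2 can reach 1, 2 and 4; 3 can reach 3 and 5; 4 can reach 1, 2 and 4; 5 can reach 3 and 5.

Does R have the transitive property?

Yes

Transitive: yes — every two-step R-path is closed by a direct edge.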